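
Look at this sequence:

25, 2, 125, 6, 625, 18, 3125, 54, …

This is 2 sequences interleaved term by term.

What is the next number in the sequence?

15625

The terms cycle through 2 interleaved subsequences.
Subsequence A is 25, 125, 625, 3125, which is powers of 5.
Subsequence B is 2, 6, 18, 54, which is multiplying by 3 each time.
The 9th slot belongs to subsequence A; its 5th term is 15625.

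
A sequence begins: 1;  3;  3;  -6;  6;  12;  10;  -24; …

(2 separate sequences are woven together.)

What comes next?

The terms cycle through 2 interleaved subsequences.
Subsequence A: 1, 3, 6, 10 — triangular numbers n(n+1)/2 for n = 1, 2, ….
Subsequence B: 3, -6, 12, -24 — geometric with ratio -2.
Position 9 falls in subsequence A as its term 5, giving 15.

15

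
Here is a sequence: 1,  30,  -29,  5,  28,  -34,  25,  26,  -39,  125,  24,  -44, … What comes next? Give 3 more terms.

625, 22, -49

Taking every 3rd term gives 3 separate tracks.
Subsequence A is 1, 5, 25, 125, which is successive powers of 5.
Subsequence B is 30, 28, 26, 24, which is subtracting 2 each time.
Subsequence C is -29, -34, -39, -44, which is subtracting 5 each time.
Position 13 → subsequence A, term 5 = 625.
The 14th slot belongs to subsequence B; its 5th term is 22.
Position 15 → subsequence C, term 5 = -49.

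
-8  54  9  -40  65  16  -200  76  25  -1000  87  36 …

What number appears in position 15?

49

Read the sequence 3 terms at a time; column i is its own pattern.
Stream A: -8, -40, -200, -1000. A geometric progression (common ratio 5).
Stream B: 54, 65, 76, 87. Linear: a_n = 43 + 11·n.
Stream C: 9, 16, 25, 36. The squares 3², 4², 5², ….
Position 15 falls in stream C as its term 5, giving 49.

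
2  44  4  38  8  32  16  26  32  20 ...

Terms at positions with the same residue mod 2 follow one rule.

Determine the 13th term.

The terms cycle through 2 interleaved subsequences.
Stream A = 2, 4, 8, 16, 32: powers 2^1, 2^2, 2^3, ….
Stream B = 44, 38, 32, 26, 20: arithmetic with common difference −6.
Position 13 falls in stream A as its term 7, giving 128.

128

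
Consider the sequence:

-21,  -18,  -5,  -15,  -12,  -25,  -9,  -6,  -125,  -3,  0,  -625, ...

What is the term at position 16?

The slot pattern repeats as AAB (period 3), so there are 2 interleaved tracks.
Stream A: -21, -18, -15, -12, -9, -6, -3, 0 — arithmetic, step +3.
Stream B: -5, -25, -125, -625 — geometric with ratio 5.
Term 16 comes from stream A (its 11th entry): 9.

9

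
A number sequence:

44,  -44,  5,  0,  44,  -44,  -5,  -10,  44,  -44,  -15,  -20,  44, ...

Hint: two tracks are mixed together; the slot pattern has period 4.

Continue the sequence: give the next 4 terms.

-44, -25, -30, 44

The slot pattern repeats as AABB (period 4), so there are 2 interleaved tracks.
Stream A is 44, -44, 44, -44, 44, -44, 44, which is oscillating between 44 and -44.
Stream B is 5, 0, -5, -10, -15, -20, which is linear: a_n = 10 − 5·n.
Term 14 comes from stream A (its 8th entry): -44.
The 15th slot belongs to stream B; its 7th term is -25.
Position 16 falls in stream B as its term 8, giving -30.
Term 17 comes from stream A (its 9th entry): 44.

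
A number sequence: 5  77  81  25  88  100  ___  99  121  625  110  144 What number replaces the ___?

Taking every 3rd term gives 3 separate tracks.
Subsequence A: 5, 25, ?, 625 (powers 5^1, 5^2, 5^3, …).
Subsequence B: 77, 88, 99, 110 (adding 11 each time).
Subsequence C: 81, 100, 121, 144 (perfect squares starting at 9²).
Filling subsequence A at index 3 by its rule yields 125.

125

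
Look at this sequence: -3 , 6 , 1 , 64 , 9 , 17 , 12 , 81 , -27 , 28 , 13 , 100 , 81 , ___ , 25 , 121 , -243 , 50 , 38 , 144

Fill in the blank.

Taking every 4th term gives 4 separate tracks.
Subsequence A: -3, 9, -27, 81, -243 (a geometric progression (common ratio -3)).
Subsequence B: 6, 17, 28, ?, 50 (arithmetic, step +11).
Subsequence C: 1, 12, 13, 25, 38 (Fibonacci-style (each term is the sum of the two before it)).
Subsequence D: 64, 81, 100, 121, 144 (consecutive squares n² from n = 8).
The gap is subsequence B's term 4; the rule gives 39.

39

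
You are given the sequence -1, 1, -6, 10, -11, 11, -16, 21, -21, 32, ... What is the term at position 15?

Positions 1, 3, 5, … form one subsequence and positions 2, 4, 6, … form another.
Track A: -1, -6, -11, -16, -21 — arithmetic, step −5.
Track B: 1, 10, 11, 21, 32 — Fibonacci-style (each term is the sum of the two before it).
Position 15 → track A, term 8 = -36.

-36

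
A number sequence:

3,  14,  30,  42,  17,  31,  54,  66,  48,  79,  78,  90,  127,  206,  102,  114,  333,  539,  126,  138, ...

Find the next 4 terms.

872, 1411, 150, 162

Reading positions in blocks of 4 reveals the pattern AABB — 2 tracks woven together.
Track A = 3, 14, 17, 31, 48, 79, 127, 206, 333, 539: each term equals the sum of the previous two.
Track B = 30, 42, 54, 66, 78, 90, 102, 114, 126, 138: arithmetic, step +12.
The 21st slot belongs to track A; its 11th term is 872.
Term 22 comes from track A (its 12th entry): 1411.
Position 23 falls in track B as its term 11, giving 150.
The 24th slot belongs to track B; its 12th term is 162.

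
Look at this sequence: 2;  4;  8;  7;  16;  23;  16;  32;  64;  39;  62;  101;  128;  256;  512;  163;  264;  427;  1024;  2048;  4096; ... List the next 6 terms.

691, 1118, 1809, 8192, 16384, 32768

Positions follow the repeating pattern AAABBB; grouping by letter gives 2 tracks.
Track A is 2, 4, 8, 16, 32, 64, 128, 256, 512, 1024, 2048, 4096, which is powers of 2.
Track B is 7, 16, 23, 39, 62, 101, 163, 264, 427, which is each term equals the sum of the previous two.
Term 22 comes from track B (its 10th entry): 691.
The 23rd slot belongs to track B; its 11th term is 1118.
Position 24 → track B, term 12 = 1809.
The 25th slot belongs to track A; its 13th term is 8192.
Position 26 → track A, term 14 = 16384.
The 27th slot belongs to track A; its 15th term is 32768.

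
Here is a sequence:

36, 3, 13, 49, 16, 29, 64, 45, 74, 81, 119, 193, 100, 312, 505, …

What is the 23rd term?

5600

Reading positions in blocks of 3 reveals the pattern ABB — 2 tracks woven together.
Stream A: 36, 49, 64, 81, 100 (consecutive squares n² from n = 6).
Stream B: 3, 13, 16, 29, 45, 74, 119, 193, 312, 505 (Fibonacci-style (each term is the sum of the two before it)).
Position 23 → stream B, term 15 = 5600.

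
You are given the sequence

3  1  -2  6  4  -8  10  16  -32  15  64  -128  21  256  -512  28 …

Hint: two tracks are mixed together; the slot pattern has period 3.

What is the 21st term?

Reading positions in blocks of 3 reveals the pattern ABB — 2 tracks woven together.
Track A: 3, 6, 10, 15, 21, 28 (triangular numbers n(n+1)/2 for n = 2, 3, …).
Track B: 1, -2, 4, -8, 16, -32, 64, -128, 256, -512 (geometric, ×-2 each step).
Term 21 comes from track B (its 14th entry): -8192.

-8192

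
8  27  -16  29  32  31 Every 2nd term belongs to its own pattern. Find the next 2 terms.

-64, 33

Odd-indexed and even-indexed terms follow separate rules.
Track A: 8, -16, 32. Geometric, ×-2 each step.
Track B: 27, 29, 31. Arithmetic, step +2.
Position 7 → track A, term 4 = -64.
Position 8 → track B, term 4 = 33.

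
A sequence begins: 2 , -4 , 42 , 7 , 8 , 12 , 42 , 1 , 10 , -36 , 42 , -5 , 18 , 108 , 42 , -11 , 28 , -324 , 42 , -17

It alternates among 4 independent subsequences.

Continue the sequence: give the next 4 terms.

The terms cycle through 4 interleaved subsequences.
Track A: 2, 8, 10, 18, 28 — Fibonacci-style (each term is the sum of the two before it).
Track B: -4, 12, -36, 108, -324 — a geometric progression (common ratio -3).
Track C: 42, 42, 42, 42, 42 — constant 42.
Track D: 7, 1, -5, -11, -17 — arithmetic, step −6.
Position 21 → track A, term 6 = 46.
The 22nd slot belongs to track B; its 6th term is 972.
Position 23 falls in track C as its term 6, giving 42.
Position 24 → track D, term 6 = -23.

46, 972, 42, -23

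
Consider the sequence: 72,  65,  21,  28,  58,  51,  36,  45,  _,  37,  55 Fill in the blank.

44

Reading positions in blocks of 4 reveals the pattern AABB — 2 tracks woven together.
Track A is 72, 65, 58, 51, ?, 37, which is arithmetic, step −7.
Track B is 21, 28, 36, 45, 55, which is triangular numbers starting at T_6.
Filling track A at index 5 by its rule yields 44.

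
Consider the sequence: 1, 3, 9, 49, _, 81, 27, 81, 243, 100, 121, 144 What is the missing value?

Positions follow the repeating pattern AAABBB; grouping by letter gives 2 tracks.
Track A: 1, 3, 9, 27, 81, 243 (powers of 3).
Track B: 49, ?, 81, 100, 121, 144 (the squares 7², 8², 9², …).
Track B's pattern makes the blank 64.

64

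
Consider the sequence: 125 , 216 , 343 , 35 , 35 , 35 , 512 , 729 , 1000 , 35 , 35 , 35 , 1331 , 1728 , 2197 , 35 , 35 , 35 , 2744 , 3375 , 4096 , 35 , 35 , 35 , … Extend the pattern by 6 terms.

4913, 5832, 6859, 35, 35, 35

Positions follow the repeating pattern AAABBB; grouping by letter gives 2 tracks.
Stream A: 125, 216, 343, 512, 729, 1000, 1331, 1728, 2197, 2744, 3375, 4096 — perfect cubes starting at 5³.
Stream B: 35, 35, 35, 35, 35, 35, 35, 35, 35, 35, 35, 35 — the constant sequence 35.
Term 25 comes from stream A (its 13th entry): 4913.
The 26th slot belongs to stream A; its 14th term is 5832.
Position 27 → stream A, term 15 = 6859.
The 28th slot belongs to stream B; its 13th term is 35.
Position 29 falls in stream B as its term 14, giving 35.
Position 30 → stream B, term 15 = 35.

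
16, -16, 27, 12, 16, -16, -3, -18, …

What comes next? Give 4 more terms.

16, -16, -33, -48

Reading positions in blocks of 4 reveals the pattern AABB — 2 tracks woven together.
Stream A: 16, -16, 16, -16. Alternating ±16.
Stream B: 27, 12, -3, -18. Subtracting 15 each time.
Position 9 → stream A, term 5 = 16.
The 10th slot belongs to stream A; its 6th term is -16.
Term 11 comes from stream B (its 5th entry): -33.
Position 12 falls in stream B as its term 6, giving -48.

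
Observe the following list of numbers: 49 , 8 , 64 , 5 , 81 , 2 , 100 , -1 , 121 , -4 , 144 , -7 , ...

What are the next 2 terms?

Positions 1, 3, 5, … form one subsequence and positions 2, 4, 6, … form another.
Track A is 49, 64, 81, 100, 121, 144, which is the squares 7², 8², 9², ….
Track B is 8, 5, 2, -1, -4, -7, which is subtracting 3 each time.
Position 13 → track A, term 7 = 169.
The 14th slot belongs to track B; its 7th term is -10.

169, -10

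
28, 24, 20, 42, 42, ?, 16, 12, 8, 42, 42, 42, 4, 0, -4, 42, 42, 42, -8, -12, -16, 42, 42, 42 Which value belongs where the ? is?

42

Positions follow the repeating pattern AAABBB; grouping by letter gives 2 tracks.
Track A: 28, 24, 20, 16, 12, 8, 4, 0, -4, -8, -12, -16. Arithmetic, step −4.
Track B: 42, 42, ?, 42, 42, 42, 42, 42, 42, 42, 42, 42. The constant sequence 42.
Filling track B at index 3 by its rule yields 42.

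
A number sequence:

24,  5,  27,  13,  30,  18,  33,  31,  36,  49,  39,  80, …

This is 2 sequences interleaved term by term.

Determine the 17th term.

48

Taking every 2nd term gives 2 separate tracks.
Track A: 24, 27, 30, 33, 36, 39 (adding 3 each time).
Track B: 5, 13, 18, 31, 49, 80 (a Fibonacci-like recurrence a_n = a_{n-1} + a_{n-2}).
Position 17 → track A, term 9 = 48.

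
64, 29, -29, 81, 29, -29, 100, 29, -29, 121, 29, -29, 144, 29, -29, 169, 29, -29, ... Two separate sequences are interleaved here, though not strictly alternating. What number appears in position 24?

Positions follow the repeating pattern ABB; grouping by letter gives 2 tracks.
Subsequence A: 64, 81, 100, 121, 144, 169. The squares 8², 9², 10², ….
Subsequence B: 29, -29, 29, -29, 29, -29, 29, -29, 29, -29, 29, -29. Alternating ±29.
The 24th slot belongs to subsequence B; its 16th term is -29.

-29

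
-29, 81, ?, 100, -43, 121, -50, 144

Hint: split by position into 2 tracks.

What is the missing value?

-36

The terms cycle through 2 interleaved subsequences.
Track A is -29, ?, -43, -50, which is arithmetic with common difference −7.
Track B is 81, 100, 121, 144, which is the squares 9², 10², 11², ….
So the missing entry in track A is -36.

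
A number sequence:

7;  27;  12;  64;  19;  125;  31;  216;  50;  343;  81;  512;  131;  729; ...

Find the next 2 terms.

Split by position mod 2 into 2 tracks.
Track A = 7, 12, 19, 31, 50, 81, 131: Fibonacci-style (each term is the sum of the two before it).
Track B = 27, 64, 125, 216, 343, 512, 729: the cubes 3³, 4³, 5³, ….
Term 15 comes from track A (its 8th entry): 212.
Position 16 falls in track B as its term 8, giving 1000.

212, 1000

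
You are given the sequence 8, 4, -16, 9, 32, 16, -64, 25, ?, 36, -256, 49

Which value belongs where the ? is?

128

Split by position mod 2 into 2 tracks.
Track A: 8, -16, 32, -64, ?, -256. Multiplying by -2 each time.
Track B: 4, 9, 16, 25, 36, 49. Consecutive squares n² from n = 2.
Track A's pattern makes the blank 128.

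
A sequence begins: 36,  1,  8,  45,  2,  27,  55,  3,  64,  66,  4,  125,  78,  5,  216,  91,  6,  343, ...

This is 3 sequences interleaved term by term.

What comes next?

105

Split by position mod 3: positions 1, 4, 7, … form one track, and each other residue class forms its own.
Track A: 36, 45, 55, 66, 78, 91 — triangular numbers starting at T_8.
Track B: 1, 2, 3, 4, 5, 6 — linear: a_n = n.
Track C: 8, 27, 64, 125, 216, 343 — perfect cubes starting at 2³.
The 19th slot belongs to track A; its 7th term is 105.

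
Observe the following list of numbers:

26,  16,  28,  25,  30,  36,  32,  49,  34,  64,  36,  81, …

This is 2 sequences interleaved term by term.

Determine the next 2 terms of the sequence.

38, 100

Positions 1, 3, 5, … form one subsequence and positions 2, 4, 6, … form another.
Stream A: 26, 28, 30, 32, 34, 36 (arithmetic with common difference +2).
Stream B: 16, 25, 36, 49, 64, 81 (consecutive squares n² from n = 4).
Position 13 falls in stream A as its term 7, giving 38.
Term 14 comes from stream B (its 7th entry): 100.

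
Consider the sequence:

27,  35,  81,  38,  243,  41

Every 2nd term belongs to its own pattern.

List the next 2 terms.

Odd-indexed and even-indexed terms follow separate rules.
Track A is 27, 81, 243, which is powers 3^3, 3^4, 3^5, ….
Track B is 35, 38, 41, which is arithmetic, step +3.
The 7th slot belongs to track A; its 4th term is 729.
Position 8 → track B, term 4 = 44.

729, 44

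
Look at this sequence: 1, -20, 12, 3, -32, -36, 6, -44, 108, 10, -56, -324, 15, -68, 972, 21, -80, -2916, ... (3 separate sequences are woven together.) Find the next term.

28

Split by position mod 3: positions 1, 4, 7, … form one track, and each other residue class forms its own.
Stream A = 1, 3, 6, 10, 15, 21: triangular numbers starting at T_1.
Stream B = -20, -32, -44, -56, -68, -80: subtracting 12 each time.
Stream C = 12, -36, 108, -324, 972, -2916: multiplying by -3 each time.
The 19th slot belongs to stream A; its 7th term is 28.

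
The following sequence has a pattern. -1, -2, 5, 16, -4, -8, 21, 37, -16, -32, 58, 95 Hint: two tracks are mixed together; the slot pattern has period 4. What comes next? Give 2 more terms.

Reading positions in blocks of 4 reveals the pattern AABB — 2 tracks woven together.
Track A is -1, -2, -4, -8, -16, -32, which is multiplying by 2 each time.
Track B is 5, 16, 21, 37, 58, 95, which is each term equals the sum of the previous two.
Position 13 → track A, term 7 = -64.
Position 14 → track A, term 8 = -128.

-64, -128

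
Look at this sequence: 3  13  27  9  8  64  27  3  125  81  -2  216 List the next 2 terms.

Split by position mod 3: positions 1, 4, 7, … form one track, and each other residue class forms its own.
Subsequence A is 3, 9, 27, 81, which is a geometric progression (common ratio 3).
Subsequence B is 13, 8, 3, -2, which is arithmetic with common difference −5.
Subsequence C is 27, 64, 125, 216, which is the cubes 3³, 4³, 5³, ….
Position 13 → subsequence A, term 5 = 243.
The 14th slot belongs to subsequence B; its 5th term is -7.

243, -7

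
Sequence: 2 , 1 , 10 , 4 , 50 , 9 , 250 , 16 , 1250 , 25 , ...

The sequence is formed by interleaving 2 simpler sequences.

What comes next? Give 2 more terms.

6250, 36

The terms cycle through 2 interleaved subsequences.
Stream A is 2, 10, 50, 250, 1250, which is geometric, ×5 each step.
Stream B is 1, 4, 9, 16, 25, which is consecutive squares n² from n = 1.
Term 11 comes from stream A (its 6th entry): 6250.
The 12th slot belongs to stream B; its 6th term is 36.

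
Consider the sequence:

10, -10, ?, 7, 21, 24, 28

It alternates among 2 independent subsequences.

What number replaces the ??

Taking every 2nd term gives 2 separate tracks.
Track A: 10, ?, 21, 28 (triangular numbers n(n+1)/2 for n = 4, 5, …).
Track B: -10, 7, 24 (arithmetic with common difference +17).
The gap is track A's term 2; the rule gives 15.

15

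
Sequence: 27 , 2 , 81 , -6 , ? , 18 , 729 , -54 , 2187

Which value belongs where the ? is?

243

Split by position mod 2 into 2 tracks.
Stream A: 27, 81, ?, 729, 2187 (successive powers of 3).
Stream B: 2, -6, 18, -54 (geometric with ratio -3).
Stream A's pattern makes the blank 243.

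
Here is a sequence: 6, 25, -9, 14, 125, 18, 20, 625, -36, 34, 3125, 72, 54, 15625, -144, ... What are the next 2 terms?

Split by position mod 3: positions 1, 4, 7, … form one track, and each other residue class forms its own.
Track A: 6, 14, 20, 34, 54. Fibonacci-style (each term is the sum of the two before it).
Track B: 25, 125, 625, 3125, 15625. Powers of 5.
Track C: -9, 18, -36, 72, -144. Multiplying by -2 each time.
The 16th slot belongs to track A; its 6th term is 88.
The 17th slot belongs to track B; its 6th term is 78125.

88, 78125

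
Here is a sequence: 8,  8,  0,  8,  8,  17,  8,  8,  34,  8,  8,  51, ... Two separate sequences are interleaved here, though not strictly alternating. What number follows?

The slot pattern repeats as AAB (period 3), so there are 2 interleaved tracks.
Track A: 8, 8, 8, 8, 8, 8, 8, 8. Always 8.
Track B: 0, 17, 34, 51. Arithmetic with common difference +17.
Position 13 → track A, term 9 = 8.

8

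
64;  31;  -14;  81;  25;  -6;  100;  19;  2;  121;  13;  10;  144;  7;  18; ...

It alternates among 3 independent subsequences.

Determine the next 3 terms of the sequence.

The terms cycle through 3 interleaved subsequences.
Track A: 64, 81, 100, 121, 144. The squares 8², 9², 10², ….
Track B: 31, 25, 19, 13, 7. Arithmetic with common difference −6.
Track C: -14, -6, 2, 10, 18. Adding 8 each time.
The 16th slot belongs to track A; its 6th term is 169.
Position 17 → track B, term 6 = 1.
Position 18 falls in track C as its term 6, giving 26.

169, 1, 26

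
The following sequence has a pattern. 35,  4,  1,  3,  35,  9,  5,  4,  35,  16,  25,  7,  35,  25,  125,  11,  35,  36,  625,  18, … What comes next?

Taking every 4th term gives 4 separate tracks.
Subsequence A = 35, 35, 35, 35, 35: the constant sequence 35.
Subsequence B = 4, 9, 16, 25, 36: consecutive squares n² from n = 2.
Subsequence C = 1, 5, 25, 125, 625: powers of 5.
Subsequence D = 3, 4, 7, 11, 18: a Fibonacci-like recurrence a_n = a_{n-1} + a_{n-2}.
Term 21 comes from subsequence A (its 6th entry): 35.

35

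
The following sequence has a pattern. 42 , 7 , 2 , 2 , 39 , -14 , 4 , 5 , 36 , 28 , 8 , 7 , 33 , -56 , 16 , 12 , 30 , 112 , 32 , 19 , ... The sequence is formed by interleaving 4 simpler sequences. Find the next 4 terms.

The terms cycle through 4 interleaved subsequences.
Track A: 42, 39, 36, 33, 30. Arithmetic, step −3.
Track B: 7, -14, 28, -56, 112. Geometric with ratio -2.
Track C: 2, 4, 8, 16, 32. Powers 2^1, 2^2, 2^3, ….
Track D: 2, 5, 7, 12, 19. A Fibonacci-like recurrence a_n = a_{n-1} + a_{n-2}.
Term 21 comes from track A (its 6th entry): 27.
Position 22 → track B, term 6 = -224.
Position 23 → track C, term 6 = 64.
Position 24 falls in track D as its term 6, giving 31.

27, -224, 64, 31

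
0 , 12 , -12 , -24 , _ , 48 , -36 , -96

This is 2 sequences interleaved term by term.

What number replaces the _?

Positions 1, 3, 5, … form one subsequence and positions 2, 4, 6, … form another.
Track A = 0, -12, ?, -36: subtracting 12 each time.
Track B = 12, -24, 48, -96: geometric, ×-2 each step.
So the missing entry in track A is -24.

-24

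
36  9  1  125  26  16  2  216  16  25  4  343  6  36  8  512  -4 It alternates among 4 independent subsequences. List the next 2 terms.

Split by position mod 4 into 4 tracks.
Stream A: 36, 26, 16, 6, -4 — subtracting 10 each time.
Stream B: 9, 16, 25, 36 — consecutive squares n² from n = 3.
Stream C: 1, 2, 4, 8 — geometric with ratio 2.
Stream D: 125, 216, 343, 512 — perfect cubes starting at 5³.
Term 18 comes from stream B (its 5th entry): 49.
Position 19 → stream C, term 5 = 16.

49, 16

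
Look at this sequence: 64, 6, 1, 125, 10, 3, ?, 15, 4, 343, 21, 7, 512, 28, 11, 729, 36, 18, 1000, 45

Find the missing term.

Split by position mod 3: positions 1, 4, 7, … form one track, and each other residue class forms its own.
Track A: 64, 125, ?, 343, 512, 729, 1000 (consecutive cubes n³ from n = 4).
Track B: 6, 10, 15, 21, 28, 36, 45 (triangular numbers n(n+1)/2 for n = 3, 4, …).
Track C: 1, 3, 4, 7, 11, 18 (each term equals the sum of the previous two).
So the missing entry in track A is 216.

216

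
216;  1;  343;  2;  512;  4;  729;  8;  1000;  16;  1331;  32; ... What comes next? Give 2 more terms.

Taking every 2nd term gives 2 separate tracks.
Track A is 216, 343, 512, 729, 1000, 1331, which is perfect cubes starting at 6³.
Track B is 1, 2, 4, 8, 16, 32, which is geometric with ratio 2.
Position 13 falls in track A as its term 7, giving 1728.
Position 14 falls in track B as its term 7, giving 64.

1728, 64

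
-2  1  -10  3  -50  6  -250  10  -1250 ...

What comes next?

15

Taking every 2nd term gives 2 separate tracks.
Subsequence A: -2, -10, -50, -250, -1250 — geometric, ×5 each step.
Subsequence B: 1, 3, 6, 10 — triangular numbers starting at T_1.
Position 10 → subsequence B, term 5 = 15.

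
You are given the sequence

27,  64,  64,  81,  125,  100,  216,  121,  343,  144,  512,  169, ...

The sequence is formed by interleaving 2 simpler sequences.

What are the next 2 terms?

729, 196

Positions 1, 3, 5, … form one subsequence and positions 2, 4, 6, … form another.
Subsequence A: 27, 64, 125, 216, 343, 512 (the cubes 3³, 4³, 5³, …).
Subsequence B: 64, 81, 100, 121, 144, 169 (the squares 8², 9², 10², …).
The 13th slot belongs to subsequence A; its 7th term is 729.
Term 14 comes from subsequence B (its 7th entry): 196.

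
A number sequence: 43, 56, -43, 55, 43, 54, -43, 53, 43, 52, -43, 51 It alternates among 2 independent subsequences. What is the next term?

43

The terms cycle through 2 interleaved subsequences.
Track A: 43, -43, 43, -43, 43, -43 — the oscillation 43·(−1)^(n+1).
Track B: 56, 55, 54, 53, 52, 51 — linear: a_n = 57 − n.
The 13th slot belongs to track A; its 7th term is 43.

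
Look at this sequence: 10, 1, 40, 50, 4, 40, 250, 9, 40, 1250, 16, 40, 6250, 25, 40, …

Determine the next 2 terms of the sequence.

Read the sequence 3 terms at a time; column i is its own pattern.
Track A: 10, 50, 250, 1250, 6250 (geometric with ratio 5).
Track B: 1, 4, 9, 16, 25 (perfect squares starting at 1²).
Track C: 40, 40, 40, 40, 40 (always 40).
Position 16 falls in track A as its term 6, giving 31250.
Position 17 falls in track B as its term 6, giving 36.

31250, 36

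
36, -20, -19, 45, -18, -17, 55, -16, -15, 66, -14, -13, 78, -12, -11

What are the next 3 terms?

The slot pattern repeats as ABB (period 3), so there are 2 interleaved tracks.
Stream A = 36, 45, 55, 66, 78: the triangular numbers T_8, T_9, ….
Stream B = -20, -19, -18, -17, -16, -15, -14, -13, -12, -11: arithmetic, step +1.
Position 16 → stream A, term 6 = 91.
Position 17 → stream B, term 11 = -10.
Term 18 comes from stream B (its 12th entry): -9.

91, -10, -9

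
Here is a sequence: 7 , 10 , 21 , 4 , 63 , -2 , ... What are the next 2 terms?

The terms cycle through 2 interleaved subsequences.
Stream A = 7, 21, 63: a geometric progression (common ratio 3).
Stream B = 10, 4, -2: arithmetic with common difference −6.
Position 7 → stream A, term 4 = 189.
Position 8 falls in stream B as its term 4, giving -8.

189, -8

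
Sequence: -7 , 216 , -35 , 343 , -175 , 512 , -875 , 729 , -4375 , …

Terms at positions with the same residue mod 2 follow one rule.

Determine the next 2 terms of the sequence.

1000, -21875

Split by position mod 2 into 2 tracks.
Subsequence A: -7, -35, -175, -875, -4375 (a geometric progression (common ratio 5)).
Subsequence B: 216, 343, 512, 729 (perfect cubes starting at 6³).
Position 10 → subsequence B, term 5 = 1000.
Position 11 falls in subsequence A as its term 6, giving -21875.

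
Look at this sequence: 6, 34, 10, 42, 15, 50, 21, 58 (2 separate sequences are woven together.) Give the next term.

28

Positions 1, 3, 5, … form one subsequence and positions 2, 4, 6, … form another.
Stream A is 6, 10, 15, 21, which is triangular numbers starting at T_3.
Stream B is 34, 42, 50, 58, which is adding 8 each time.
Position 9 → stream A, term 5 = 28.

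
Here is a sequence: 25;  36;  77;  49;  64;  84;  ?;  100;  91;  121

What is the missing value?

81

Reading positions in blocks of 3 reveals the pattern AAB — 2 tracks woven together.
Stream A: 25, 36, 49, 64, ?, 100, 121 — consecutive squares n² from n = 5.
Stream B: 77, 84, 91 — adding 7 each time.
Filling stream A at index 5 by its rule yields 81.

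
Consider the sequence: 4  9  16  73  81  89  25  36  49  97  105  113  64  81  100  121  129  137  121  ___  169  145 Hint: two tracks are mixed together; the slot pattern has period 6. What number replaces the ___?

The slot pattern repeats as AAABBB (period 6), so there are 2 interleaved tracks.
Track A: 4, 9, 16, 25, 36, 49, 64, 81, 100, 121, ?, 169 (consecutive squares n² from n = 2).
Track B: 73, 81, 89, 97, 105, 113, 121, 129, 137, 145 (linear: a_n = 65 + 8·n).
So the missing entry in track A is 144.

144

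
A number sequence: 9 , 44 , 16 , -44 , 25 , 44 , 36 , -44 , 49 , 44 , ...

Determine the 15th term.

100

Positions 1, 3, 5, … form one subsequence and positions 2, 4, 6, … form another.
Track A: 9, 16, 25, 36, 49 (perfect squares starting at 3²).
Track B: 44, -44, 44, -44, 44 (the oscillation 44·(−1)^(n+1)).
The 15th slot belongs to track A; its 8th term is 100.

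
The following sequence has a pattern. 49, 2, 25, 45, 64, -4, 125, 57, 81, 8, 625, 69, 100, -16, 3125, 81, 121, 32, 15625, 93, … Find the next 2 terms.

144, -64

The terms cycle through 4 interleaved subsequences.
Subsequence A: 49, 64, 81, 100, 121. Consecutive squares n² from n = 7.
Subsequence B: 2, -4, 8, -16, 32. Multiplying by -2 each time.
Subsequence C: 25, 125, 625, 3125, 15625. Successive powers of 5.
Subsequence D: 45, 57, 69, 81, 93. Adding 12 each time.
The 21st slot belongs to subsequence A; its 6th term is 144.
The 22nd slot belongs to subsequence B; its 6th term is -64.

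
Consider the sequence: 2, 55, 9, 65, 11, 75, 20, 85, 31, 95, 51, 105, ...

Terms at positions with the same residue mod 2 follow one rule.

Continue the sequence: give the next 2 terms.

82, 115

The terms cycle through 2 interleaved subsequences.
Stream A = 2, 9, 11, 20, 31, 51: Fibonacci-style (each term is the sum of the two before it).
Stream B = 55, 65, 75, 85, 95, 105: arithmetic with common difference +10.
Position 13 → stream A, term 7 = 82.
Position 14 falls in stream B as its term 7, giving 115.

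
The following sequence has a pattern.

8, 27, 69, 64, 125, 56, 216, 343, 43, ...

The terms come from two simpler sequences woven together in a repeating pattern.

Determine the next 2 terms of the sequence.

512, 729

Reading positions in blocks of 3 reveals the pattern AAB — 2 tracks woven together.
Subsequence A = 8, 27, 64, 125, 216, 343: the cubes 2³, 3³, 4³, ….
Subsequence B = 69, 56, 43: arithmetic, step −13.
The 10th slot belongs to subsequence A; its 7th term is 512.
Term 11 comes from subsequence A (its 8th entry): 729.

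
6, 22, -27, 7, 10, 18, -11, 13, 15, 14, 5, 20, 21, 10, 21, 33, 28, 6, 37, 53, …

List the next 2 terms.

36, 2

Read the sequence 4 terms at a time; column i is its own pattern.
Subsequence A is 6, 10, 15, 21, 28, which is triangular numbers starting at T_3.
Subsequence B is 22, 18, 14, 10, 6, which is subtracting 4 each time.
Subsequence C is -27, -11, 5, 21, 37, which is adding 16 each time.
Subsequence D is 7, 13, 20, 33, 53, which is a Fibonacci-like recurrence a_n = a_{n-1} + a_{n-2}.
Position 21 → subsequence A, term 6 = 36.
Position 22 → subsequence B, term 6 = 2.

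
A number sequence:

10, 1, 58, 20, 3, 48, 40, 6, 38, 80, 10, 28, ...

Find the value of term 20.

28

Read the sequence 3 terms at a time; column i is its own pattern.
Subsequence A: 10, 20, 40, 80. A geometric progression (common ratio 2).
Subsequence B: 1, 3, 6, 10. Triangular numbers starting at T_1.
Subsequence C: 58, 48, 38, 28. Arithmetic, step −10.
Position 20 falls in subsequence B as its term 7, giving 28.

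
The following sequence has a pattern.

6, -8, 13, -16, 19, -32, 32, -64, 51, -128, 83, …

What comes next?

The terms cycle through 2 interleaved subsequences.
Track A: 6, 13, 19, 32, 51, 83 (each term equals the sum of the previous two).
Track B: -8, -16, -32, -64, -128 (multiplying by 2 each time).
Term 12 comes from track B (its 6th entry): -256.

-256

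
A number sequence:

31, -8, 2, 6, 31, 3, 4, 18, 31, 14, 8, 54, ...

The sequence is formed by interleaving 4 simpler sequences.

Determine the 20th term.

486

The terms cycle through 4 interleaved subsequences.
Subsequence A = 31, 31, 31: constant 31.
Subsequence B = -8, 3, 14: arithmetic, step +11.
Subsequence C = 2, 4, 8: successive powers of 2.
Subsequence D = 6, 18, 54: geometric, ×3 each step.
The 20th slot belongs to subsequence D; its 5th term is 486.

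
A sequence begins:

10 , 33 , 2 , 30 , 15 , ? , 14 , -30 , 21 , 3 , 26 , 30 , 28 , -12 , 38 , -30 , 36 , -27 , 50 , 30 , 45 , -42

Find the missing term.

Split by position mod 4 into 4 tracks.
Stream A = 10, 15, 21, 28, 36, 45: triangular numbers starting at T_4.
Stream B = 33, ?, 3, -12, -27, -42: linear: a_n = 48 − 15·n.
Stream C = 2, 14, 26, 38, 50: adding 12 each time.
Stream D = 30, -30, 30, -30, 30: oscillating between 30 and -30.
So the missing entry in stream B is 18.

18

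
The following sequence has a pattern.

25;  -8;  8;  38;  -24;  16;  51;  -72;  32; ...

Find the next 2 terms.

Split by position mod 3: positions 1, 4, 7, … form one track, and each other residue class forms its own.
Subsequence A = 25, 38, 51: arithmetic with common difference +13.
Subsequence B = -8, -24, -72: multiplying by 3 each time.
Subsequence C = 8, 16, 32: powers 2^3, 2^4, 2^5, ….
Position 10 falls in subsequence A as its term 4, giving 64.
Term 11 comes from subsequence B (its 4th entry): -216.

64, -216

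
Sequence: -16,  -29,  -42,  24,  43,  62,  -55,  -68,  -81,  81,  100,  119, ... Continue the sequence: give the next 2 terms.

-94, -107

Positions follow the repeating pattern AAABBB; grouping by letter gives 2 tracks.
Stream A: -16, -29, -42, -55, -68, -81 (arithmetic, step −13).
Stream B: 24, 43, 62, 81, 100, 119 (arithmetic, step +19).
Term 13 comes from stream A (its 7th entry): -94.
Position 14 → stream A, term 8 = -107.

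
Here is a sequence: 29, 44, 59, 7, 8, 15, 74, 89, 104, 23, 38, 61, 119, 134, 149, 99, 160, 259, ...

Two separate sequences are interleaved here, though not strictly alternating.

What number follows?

164

The slot pattern repeats as AAABBB (period 6), so there are 2 interleaved tracks.
Stream A: 29, 44, 59, 74, 89, 104, 119, 134, 149. Linear: a_n = 14 + 15·n.
Stream B: 7, 8, 15, 23, 38, 61, 99, 160, 259. A Fibonacci-like recurrence a_n = a_{n-1} + a_{n-2}.
The 19th slot belongs to stream A; its 10th term is 164.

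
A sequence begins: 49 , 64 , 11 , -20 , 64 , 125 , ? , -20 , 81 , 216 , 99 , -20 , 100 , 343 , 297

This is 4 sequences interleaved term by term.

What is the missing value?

33

Split by position mod 4: positions 1, 5, 9, … form one track, and each other residue class forms its own.
Track A = 49, 64, 81, 100: perfect squares starting at 7².
Track B = 64, 125, 216, 343: the cubes 4³, 5³, 6³, ….
Track C = 11, ?, 99, 297: geometric, ×3 each step.
Track D = -20, -20, -20: constant -20.
So the missing entry in track C is 33.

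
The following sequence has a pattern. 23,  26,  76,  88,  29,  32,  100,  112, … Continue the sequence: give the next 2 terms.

35, 38

The slot pattern repeats as AABB (period 4), so there are 2 interleaved tracks.
Track A: 23, 26, 29, 32 (arithmetic with common difference +3).
Track B: 76, 88, 100, 112 (arithmetic with common difference +12).
Position 9 → track A, term 5 = 35.
The 10th slot belongs to track A; its 6th term is 38.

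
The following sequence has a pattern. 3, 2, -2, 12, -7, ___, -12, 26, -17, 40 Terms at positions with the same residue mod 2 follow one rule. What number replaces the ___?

14

Positions 1, 3, 5, … form one subsequence and positions 2, 4, 6, … form another.
Subsequence A: 3, -2, -7, -12, -17. Subtracting 5 each time.
Subsequence B: 2, 12, ?, 26, 40. Each term equals the sum of the previous two.
Filling subsequence B at index 3 by its rule yields 14.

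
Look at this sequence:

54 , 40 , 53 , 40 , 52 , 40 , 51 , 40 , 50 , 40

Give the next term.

Odd-indexed and even-indexed terms follow separate rules.
Track A is 54, 53, 52, 51, 50, which is arithmetic, step −1.
Track B is 40, 40, 40, 40, 40, which is always 40.
Position 11 → track A, term 6 = 49.

49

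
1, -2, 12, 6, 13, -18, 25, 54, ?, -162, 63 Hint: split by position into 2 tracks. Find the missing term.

Positions 1, 3, 5, … form one subsequence and positions 2, 4, 6, … form another.
Stream A: 1, 12, 13, 25, ?, 63 (a Fibonacci-like recurrence a_n = a_{n-1} + a_{n-2}).
Stream B: -2, 6, -18, 54, -162 (geometric, ×-3 each step).
The gap is stream A's term 5; the rule gives 38.

38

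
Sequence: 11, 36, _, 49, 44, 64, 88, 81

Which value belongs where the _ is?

22

Positions 1, 3, 5, … form one subsequence and positions 2, 4, 6, … form another.
Stream A: 11, ?, 44, 88. Geometric, ×2 each step.
Stream B: 36, 49, 64, 81. The squares 6², 7², 8², ….
The gap is stream A's term 2; the rule gives 22.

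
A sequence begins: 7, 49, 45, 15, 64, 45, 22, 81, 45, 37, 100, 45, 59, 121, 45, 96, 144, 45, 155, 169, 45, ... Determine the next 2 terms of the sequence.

Taking every 3rd term gives 3 separate tracks.
Track A: 7, 15, 22, 37, 59, 96, 155 — Fibonacci-style (each term is the sum of the two before it).
Track B: 49, 64, 81, 100, 121, 144, 169 — consecutive squares n² from n = 7.
Track C: 45, 45, 45, 45, 45, 45, 45 — constant 45.
Position 22 falls in track A as its term 8, giving 251.
Position 23 → track B, term 8 = 196.

251, 196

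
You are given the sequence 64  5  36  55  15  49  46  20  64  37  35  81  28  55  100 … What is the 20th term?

145

The terms cycle through 3 interleaved subsequences.
Track A: 64, 55, 46, 37, 28. Arithmetic with common difference −9.
Track B: 5, 15, 20, 35, 55. Fibonacci-style (each term is the sum of the two before it).
Track C: 36, 49, 64, 81, 100. Perfect squares starting at 6².
Term 20 comes from track B (its 7th entry): 145.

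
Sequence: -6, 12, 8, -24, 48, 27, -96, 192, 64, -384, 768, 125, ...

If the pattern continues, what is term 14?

The slot pattern repeats as AAB (period 3), so there are 2 interleaved tracks.
Subsequence A = -6, 12, -24, 48, -96, 192, -384, 768: multiplying by -2 each time.
Subsequence B = 8, 27, 64, 125: the cubes 2³, 3³, 4³, ….
Position 14 falls in subsequence A as its term 10, giving 3072.

3072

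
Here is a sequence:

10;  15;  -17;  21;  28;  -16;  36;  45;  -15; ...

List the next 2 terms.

55, 66

Positions follow the repeating pattern AAB; grouping by letter gives 2 tracks.
Stream A is 10, 15, 21, 28, 36, 45, which is the triangular numbers T_4, T_5, ….
Stream B is -17, -16, -15, which is arithmetic, step +1.
Term 10 comes from stream A (its 7th entry): 55.
Term 11 comes from stream A (its 8th entry): 66.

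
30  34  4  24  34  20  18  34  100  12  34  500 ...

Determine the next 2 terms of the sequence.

6, 34

Read the sequence 3 terms at a time; column i is its own pattern.
Subsequence A = 30, 24, 18, 12: arithmetic, step −6.
Subsequence B = 34, 34, 34, 34: the constant sequence 34.
Subsequence C = 4, 20, 100, 500: multiplying by 5 each time.
The 13th slot belongs to subsequence A; its 5th term is 6.
Term 14 comes from subsequence B (its 5th entry): 34.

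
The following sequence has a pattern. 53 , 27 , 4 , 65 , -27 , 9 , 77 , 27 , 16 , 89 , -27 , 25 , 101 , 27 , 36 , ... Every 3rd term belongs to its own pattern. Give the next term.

113

Split by position mod 3: positions 1, 4, 7, … form one track, and each other residue class forms its own.
Track A: 53, 65, 77, 89, 101 — arithmetic with common difference +12.
Track B: 27, -27, 27, -27, 27 — the oscillation 27·(−1)^(n+1).
Track C: 4, 9, 16, 25, 36 — consecutive squares n² from n = 2.
Term 16 comes from track A (its 6th entry): 113.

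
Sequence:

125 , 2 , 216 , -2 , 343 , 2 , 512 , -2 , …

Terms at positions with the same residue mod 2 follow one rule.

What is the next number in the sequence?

729

Positions 1, 3, 5, … form one subsequence and positions 2, 4, 6, … form another.
Stream A: 125, 216, 343, 512 (perfect cubes starting at 5³).
Stream B: 2, -2, 2, -2 (the oscillation 2·(−1)^(n+1)).
Position 9 falls in stream A as its term 5, giving 729.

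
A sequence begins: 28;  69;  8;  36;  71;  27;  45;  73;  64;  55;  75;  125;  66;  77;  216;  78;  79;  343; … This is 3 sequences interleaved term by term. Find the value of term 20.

81

Split by position mod 3: positions 1, 4, 7, … form one track, and each other residue class forms its own.
Track A is 28, 36, 45, 55, 66, 78, which is triangular numbers n(n+1)/2 for n = 7, 8, ….
Track B is 69, 71, 73, 75, 77, 79, which is adding 2 each time.
Track C is 8, 27, 64, 125, 216, 343, which is consecutive cubes n³ from n = 2.
Position 20 → track B, term 7 = 81.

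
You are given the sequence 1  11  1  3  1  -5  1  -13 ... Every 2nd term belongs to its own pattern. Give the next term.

Odd-indexed and even-indexed terms follow separate rules.
Track A: 1, 1, 1, 1 — constant 1.
Track B: 11, 3, -5, -13 — arithmetic, step −8.
Term 9 comes from track A (its 5th entry): 1.

1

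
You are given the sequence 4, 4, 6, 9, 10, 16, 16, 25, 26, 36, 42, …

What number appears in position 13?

68

The terms cycle through 2 interleaved subsequences.
Stream A: 4, 6, 10, 16, 26, 42 — a Fibonacci-like recurrence a_n = a_{n-1} + a_{n-2}.
Stream B: 4, 9, 16, 25, 36 — perfect squares starting at 2².
Position 13 → stream A, term 7 = 68.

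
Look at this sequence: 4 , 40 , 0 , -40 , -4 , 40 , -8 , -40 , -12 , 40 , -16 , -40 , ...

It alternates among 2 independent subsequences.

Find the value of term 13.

-20

The terms cycle through 2 interleaved subsequences.
Track A = 4, 0, -4, -8, -12, -16: arithmetic, step −4.
Track B = 40, -40, 40, -40, 40, -40: the oscillation 40·(−1)^(n+1).
The 13th slot belongs to track A; its 7th term is -20.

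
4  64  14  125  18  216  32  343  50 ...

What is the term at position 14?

1000

Odd-indexed and even-indexed terms follow separate rules.
Stream A is 4, 14, 18, 32, 50, which is Fibonacci-style (each term is the sum of the two before it).
Stream B is 64, 125, 216, 343, which is the cubes 4³, 5³, 6³, ….
Term 14 comes from stream B (its 7th entry): 1000.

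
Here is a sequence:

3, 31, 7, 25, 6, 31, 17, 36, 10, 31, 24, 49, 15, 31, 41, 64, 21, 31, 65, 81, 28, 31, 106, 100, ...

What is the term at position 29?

45

Read the sequence 4 terms at a time; column i is its own pattern.
Track A is 3, 6, 10, 15, 21, 28, which is triangular numbers n(n+1)/2 for n = 2, 3, ….
Track B is 31, 31, 31, 31, 31, 31, which is the constant sequence 31.
Track C is 7, 17, 24, 41, 65, 106, which is a Fibonacci-like recurrence a_n = a_{n-1} + a_{n-2}.
Track D is 25, 36, 49, 64, 81, 100, which is perfect squares starting at 5².
Term 29 comes from track A (its 8th entry): 45.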